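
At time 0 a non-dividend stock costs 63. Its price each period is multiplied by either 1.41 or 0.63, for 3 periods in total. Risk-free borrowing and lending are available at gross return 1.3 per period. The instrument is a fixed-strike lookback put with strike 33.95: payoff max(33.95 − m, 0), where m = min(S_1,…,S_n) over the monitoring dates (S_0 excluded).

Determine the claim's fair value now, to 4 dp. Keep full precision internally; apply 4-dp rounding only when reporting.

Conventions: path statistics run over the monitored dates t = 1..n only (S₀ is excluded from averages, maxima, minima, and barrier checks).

price = 0.0928

Under the martingale measure an up-move has probability p* = 0.8590; value the claim as the probability-weighted average of per-path payoffs, discounted 3 periods at R = 1.3.
Enumerate all 2^3 = 8 price paths (U = up ×1.41, D = down ×0.63); each path with k up-moves has probability p*^k·(1−p*)^(3−k).
DDD: m=15.7530, payoff=18.1970, prob=0.002805
UDD: m=35.2566, payoff=0.0000, prob=0.017083
DUD: m=35.2566, payoff=0.0000, prob=0.017083
UUD: m=78.9077, payoff=0.0000, prob=0.104054
DDU: m=25.0047, payoff=8.9453, prob=0.017083
UDU: m=55.9629, payoff=0.0000, prob=0.104054
DUU: m=39.6900, payoff=0.0000, prob=0.104054
UUU: m=88.8300, payoff=0.0000, prob=0.633783
Price = Σ prob·payoff / R^3 = 0.203855 / 2.197000 = 0.0928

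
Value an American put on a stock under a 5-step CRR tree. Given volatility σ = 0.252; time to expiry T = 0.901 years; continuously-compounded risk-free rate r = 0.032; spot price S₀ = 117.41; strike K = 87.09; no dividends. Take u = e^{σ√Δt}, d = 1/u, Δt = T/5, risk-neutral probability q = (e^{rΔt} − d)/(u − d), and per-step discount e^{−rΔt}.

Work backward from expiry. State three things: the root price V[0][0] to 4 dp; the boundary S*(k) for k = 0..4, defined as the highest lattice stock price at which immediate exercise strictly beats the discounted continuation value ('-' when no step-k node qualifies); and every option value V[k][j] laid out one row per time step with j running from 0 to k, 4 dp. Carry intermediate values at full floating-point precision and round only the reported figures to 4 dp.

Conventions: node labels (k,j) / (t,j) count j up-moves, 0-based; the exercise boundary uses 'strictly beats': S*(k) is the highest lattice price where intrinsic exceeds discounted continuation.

price = 0.8749
boundary = - - - - 76.5372
tree:
0.8749
1.6443 0.1165
3.0746 0.2345 0.0000
5.7157 0.4719 0.0000 0.0000
10.5528 0.9497 0.0000 0.0000 0.0000
18.3176 1.9114 0.0000 0.0000 0.0000 0.0000

Δt=0.18020  u=1.11291  d=0.89855  q=0.50026  discount=0.99425
step 5 (expiry): payoffs max(K−S,0) = 18.3176 1.9114 0.0000 0.0000 0.0000 0.0000
step 4: (k=4,j=0): S=76.5372, K−S=10.5528, hold=10.0521 ⇒ V=10.5528 exercise | (k=4,j=1): S=94.7957, K−S=0.0000, hold=0.9497 ⇒ V=0.9497 continue | (k=4,j=2): S=117.4100, K−S=0.0000, hold=0.0000 ⇒ V=0.0000 continue | (k=4,j=3): S=145.4191, K−S=0.0000, hold=0.0000 ⇒ V=0.0000 continue | (k=4,j=4): S=180.1100, K−S=0.0000, hold=0.0000 ⇒ V=0.0000 continue  boundary S*=76.5372
step 3: (k=3,j=0): S=85.1786, K−S=1.9114, hold=5.7157 ⇒ V=5.7157 continue | (k=3,j=1): S=105.4987, K−S=0.0000, hold=0.4719 ⇒ V=0.4719 continue | (k=3,j=2): S=130.6662, K−S=0.0000, hold=0.0000 ⇒ V=0.0000 continue | (k=3,j=3): S=161.8377, K−S=0.0000, hold=0.0000 ⇒ V=0.0000 continue  boundary S*=-
step 2: (k=2,j=0): S=94.7957, K−S=0.0000, hold=3.0746 ⇒ V=3.0746 continue | (k=2,j=1): S=117.4100, K−S=0.0000, hold=0.2345 ⇒ V=0.2345 continue | (k=2,j=2): S=145.4191, K−S=0.0000, hold=0.0000 ⇒ V=0.0000 continue  boundary S*=-
step 1: (k=1,j=0): S=105.4987, K−S=0.0000, hold=1.6443 ⇒ V=1.6443 continue | (k=1,j=1): S=130.6662, K−S=0.0000, hold=0.1165 ⇒ V=0.1165 continue  boundary S*=-
step 0: (k=0,j=0): S=117.4100, K−S=0.0000, hold=0.8749 ⇒ V=0.8749 continue  boundary S*=-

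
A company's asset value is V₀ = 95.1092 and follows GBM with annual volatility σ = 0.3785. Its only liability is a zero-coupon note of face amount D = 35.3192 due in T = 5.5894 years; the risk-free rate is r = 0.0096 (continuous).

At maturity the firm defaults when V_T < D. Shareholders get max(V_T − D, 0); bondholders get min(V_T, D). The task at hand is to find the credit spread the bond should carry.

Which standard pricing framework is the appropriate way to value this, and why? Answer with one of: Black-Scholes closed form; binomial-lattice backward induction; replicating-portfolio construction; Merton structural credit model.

Key observation: the asked-for credit quantity lives on the firm's capital structure — asset value, asset volatility, debt face 35.3192 — which is the structural model's domain.

framework: Merton structural credit model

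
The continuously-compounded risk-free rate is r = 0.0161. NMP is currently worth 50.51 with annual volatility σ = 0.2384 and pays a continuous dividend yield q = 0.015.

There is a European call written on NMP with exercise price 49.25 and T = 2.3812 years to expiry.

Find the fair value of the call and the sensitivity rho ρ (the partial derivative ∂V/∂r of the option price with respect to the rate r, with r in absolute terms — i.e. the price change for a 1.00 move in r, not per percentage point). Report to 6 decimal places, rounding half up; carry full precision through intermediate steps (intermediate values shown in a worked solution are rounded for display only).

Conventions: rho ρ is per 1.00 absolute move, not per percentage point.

price = 7.704900
ρ = 51.571545

σ√T = 0.2384·√2.3812 = 0.367878
d₁ = (ln(S/K) + (r−q+σ²/2)T) / (σ√T) = (ln(50.51/49.25) + (0.0161−0.015+0.2384²/2)·2.3812) / 0.367878 = (0.025262 + 0.070287) / 0.367878 = 0.259729
d₂ = d₁ − σ√T = 0.259729 − 0.367878 = -0.108150
e^{−rT} = 0.962388
e^{−qT} = 0.964912
N(d₁) = 0.602463,  N(d₂) = 0.456938
Call price V = S·e^{−qT}·N(d₁) − K·e^{−rT}·N(d₂) = 29.362696 − 21.657796 = 7.704900
ρ = K·T·e^{−rT}·N(d₂) = 51.571545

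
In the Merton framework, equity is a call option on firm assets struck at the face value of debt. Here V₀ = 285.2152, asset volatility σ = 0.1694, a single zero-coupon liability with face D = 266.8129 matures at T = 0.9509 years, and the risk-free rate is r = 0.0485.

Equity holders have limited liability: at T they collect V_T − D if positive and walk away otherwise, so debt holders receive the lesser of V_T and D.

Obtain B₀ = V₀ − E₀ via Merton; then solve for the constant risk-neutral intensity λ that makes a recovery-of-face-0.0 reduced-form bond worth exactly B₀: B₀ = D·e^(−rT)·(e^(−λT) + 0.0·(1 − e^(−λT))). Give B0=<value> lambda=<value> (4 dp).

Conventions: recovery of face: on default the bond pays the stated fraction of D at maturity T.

B0=248.2515 lambda=0.0273

Work the structural quantities from V₀ = 285.2152 against face 266.8129:
d₁ = [ln(V₀/D) + (r + σ²/2)T] / (σ√T)
   = [ln(285.2152/266.8129) + (0.0485 + 0.5·0.1694²)·0.9509] / (0.1694·√0.9509)
   = [0.066696 + 0.059762] / 0.165189 = 0.765540
d₂ = d₁ − σ√T = 0.765540 − 0.165189 = 0.600351
N(d₁) = 0.778025,  N(d₂) = 0.725864,  e^(−rT) = 0.954929
E₀ = V₀·N(d₁) − D·e^(−rT)·N(d₂)
   = 285.2152·0.778025 − 266.8129·0.954929·0.725864 = 36.963665
B₀ = V₀ − E₀ = 285.2152 − 36.963665 = 248.251535
e^(−λT) = (B₀·e^(rT)/D − 0)/(1 − 0) = (248.2515·1.047199/266.8129 − 0)/1 = 0.97434808
λ = −ln(0.97434808)/0.9509 = 0.027328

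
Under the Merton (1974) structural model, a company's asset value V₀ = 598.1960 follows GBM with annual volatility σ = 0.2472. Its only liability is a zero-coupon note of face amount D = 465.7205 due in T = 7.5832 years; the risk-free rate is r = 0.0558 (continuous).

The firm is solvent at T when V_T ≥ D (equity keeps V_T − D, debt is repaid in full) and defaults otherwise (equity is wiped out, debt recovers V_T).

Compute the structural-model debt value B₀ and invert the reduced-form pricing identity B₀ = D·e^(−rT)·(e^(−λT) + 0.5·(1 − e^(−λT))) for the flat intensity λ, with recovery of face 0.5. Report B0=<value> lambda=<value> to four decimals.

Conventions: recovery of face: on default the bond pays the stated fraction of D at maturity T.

B0=281.2047 lambda=0.0224

Equity is a call on the firm's assets struck at D = 465.7205:
d₁ = [ln(V₀/D) + (r + σ²/2)T] / (σ√T)
   = [ln(598.1960/465.7205) + (0.0558 + 0.5·0.2472²)·7.5832] / (0.2472·√7.5832)
   = [0.250333 + 0.654839] / 0.680730 = 1.329708
d₂ = d₁ − σ√T = 1.329708 − 0.680730 = 0.648978
N(d₁) = 0.908193,  N(d₂) = 0.741824,  e^(−rT) = 0.654985
E₀ = V₀·N(d₁) − D·e^(−rT)·N(d₂)
   = 598.1960·0.908193 − 465.7205·0.654985·0.741824 = 316.991299
B₀ = V₀ − E₀ = 598.1960 − 316.991299 = 281.204701
e^(−λT) = (B₀·e^(rT)/D − 0.5)/(1 − 0.5) = (281.2047·1.526752/465.7205 − 0.5)/0.5 = 0.84372309
λ = −ln(0.84372309)/7.5832 = 0.022409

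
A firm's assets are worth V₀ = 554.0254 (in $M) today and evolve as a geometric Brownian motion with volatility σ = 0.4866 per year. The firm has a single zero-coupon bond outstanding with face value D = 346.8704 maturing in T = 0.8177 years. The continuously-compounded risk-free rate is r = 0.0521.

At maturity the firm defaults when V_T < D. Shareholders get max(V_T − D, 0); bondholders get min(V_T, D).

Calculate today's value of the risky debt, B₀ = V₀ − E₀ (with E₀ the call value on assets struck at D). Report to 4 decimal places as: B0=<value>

B0=321.1174

Equity is a call on the firm's assets struck at D = 346.8704:
d₁ = [ln(V₀/D) + (r + σ²/2)T] / (σ√T)
   = [ln(554.0254/346.8704) + (0.0521 + 0.5·0.4866²)·0.8177] / (0.4866·√0.8177)
   = [0.468259 + 0.139409] / 0.440017 = 1.381013
d₂ = d₁ − σ√T = 1.381013 − 0.440017 = 0.940997
N(d₁) = 0.916363,  N(d₂) = 0.826647,  e^(−rT) = 0.958293
E₀ = V₀·N(d₁) − D·e^(−rT)·N(d₂)
   = 554.0254·0.916363 − 346.8704·0.958293·0.826647 = 232.908023
B₀ = V₀ − E₀ = 554.0254 − 232.908023 = 321.117377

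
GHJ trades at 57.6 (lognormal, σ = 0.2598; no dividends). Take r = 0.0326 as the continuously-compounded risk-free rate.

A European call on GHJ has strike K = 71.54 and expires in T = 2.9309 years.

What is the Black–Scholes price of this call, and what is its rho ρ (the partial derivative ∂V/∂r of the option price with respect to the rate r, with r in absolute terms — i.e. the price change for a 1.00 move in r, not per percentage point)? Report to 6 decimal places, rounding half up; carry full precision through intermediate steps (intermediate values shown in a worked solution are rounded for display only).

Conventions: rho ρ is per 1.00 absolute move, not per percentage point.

σ√T = 0.2598·√2.9309 = 0.444774
d₁ = (ln(S/K) + (r+σ²/2)T) / (σ√T) = (ln(57.6/71.54) + (0.0326+0.2598²/2)·2.9309) / 0.444774 = (-0.216734 + 0.194459) / 0.444774 = -0.050081
d₂ = d₁ − σ√T = -0.050081 − 0.444774 = -0.494855
e^{−rT} = 0.908875
N(d₁) = 0.480029,  N(d₂) = 0.310351
Call price V = S·N(d₁) − K·e^{−rT}·N(d₂) = 27.649665 − 20.179323 = 7.470342
ρ = K·T·e^{−rT}·N(d₂) = 59.143578

price = 7.470342
ρ = 59.143578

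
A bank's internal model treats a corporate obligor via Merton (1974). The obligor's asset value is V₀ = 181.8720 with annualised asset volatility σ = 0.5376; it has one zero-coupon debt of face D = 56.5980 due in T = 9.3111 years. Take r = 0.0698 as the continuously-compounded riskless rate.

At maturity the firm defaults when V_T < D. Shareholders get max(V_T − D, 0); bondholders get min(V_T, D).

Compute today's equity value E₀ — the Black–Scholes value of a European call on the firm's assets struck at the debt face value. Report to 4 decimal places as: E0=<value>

E0=158.8562

Equity is a call on the firm's assets struck at D = 56.5980:
d₁ = [ln(V₀/D) + (r + σ²/2)T] / (σ√T)
   = [ln(181.8720/56.5980) + (0.0698 + 0.5·0.5376²)·9.3111] / (0.5376·√9.3111)
   = [1.167329 + 1.995433] / 1.640438 = 1.927999
d₂ = d₁ − σ√T = 1.927999 − 1.640438 = 0.287561
N(d₁) = 0.973072,  N(d₂) = 0.613159,  e^(−rT) = 0.522090
E₀ = V₀·N(d₁) − D·e^(−rT)·N(d₂)
   = 181.8720·0.973072 − 56.5980·0.522090·0.613159 = 158.856230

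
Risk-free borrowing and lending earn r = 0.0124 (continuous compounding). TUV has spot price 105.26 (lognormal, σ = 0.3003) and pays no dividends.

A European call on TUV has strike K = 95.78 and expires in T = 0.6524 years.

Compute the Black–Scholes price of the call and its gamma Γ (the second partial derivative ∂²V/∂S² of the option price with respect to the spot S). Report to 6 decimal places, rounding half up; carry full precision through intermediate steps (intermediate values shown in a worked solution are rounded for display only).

σ√T = 0.3003·√0.6524 = 0.242556
d₁ = (ln(S/K) + (r+σ²/2)T) / (σ√T) = (ln(105.26/95.78) + (0.0124+0.3003²/2)·0.6524) / 0.242556 = (0.094380 + 0.037507) / 0.242556 = 0.543734
d₂ = d₁ − σ√T = 0.543734 − 0.242556 = 0.301178
e^{−rT} = 0.991943
N(d₁) = 0.706688,  N(d₂) = 0.618361
Call price V = S·N(d₁) − K·e^{−rT}·N(d₂) = 74.385960 − 58.749387 = 15.636573
φ(d₁) = (1/√(2π))·e^{−d₁²/2} = 0.344121
Γ = φ(d₁) / (S·σ·√T) = 0.013478

price = 15.636573
Γ = 0.013478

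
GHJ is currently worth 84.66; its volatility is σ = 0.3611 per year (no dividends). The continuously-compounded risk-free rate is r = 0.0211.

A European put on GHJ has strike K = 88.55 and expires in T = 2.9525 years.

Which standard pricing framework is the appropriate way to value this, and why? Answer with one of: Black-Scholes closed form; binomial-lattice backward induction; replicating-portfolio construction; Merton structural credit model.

Key observation: a European-exercise option on GHJ struck at 88.55 — a GBM underlying with constant parameters — admits an analytic price: the data contain no early exercise, no discrete tree, no debt structure.

framework: Black-Scholes closed form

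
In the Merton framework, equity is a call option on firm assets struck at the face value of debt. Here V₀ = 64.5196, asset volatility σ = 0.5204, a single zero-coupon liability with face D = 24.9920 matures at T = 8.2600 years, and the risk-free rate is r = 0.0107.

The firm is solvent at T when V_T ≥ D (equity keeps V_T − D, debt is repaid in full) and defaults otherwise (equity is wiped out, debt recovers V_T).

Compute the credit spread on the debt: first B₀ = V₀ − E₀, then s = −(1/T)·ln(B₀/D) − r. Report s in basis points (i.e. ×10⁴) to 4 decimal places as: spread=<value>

spread=450.7412

Work the structural quantities from V₀ = 64.5196 against face 24.9920:
d₁ = [ln(V₀/D) + (r + σ²/2)T] / (σ√T)
   = [ln(64.5196/24.9920) + (0.0107 + 0.5·0.5204²)·8.2600] / (0.5204·√8.2600)
   = [0.948413 + 1.206853] / 1.495641 = 1.441032
d₂ = d₁ − σ√T = 1.441032 − 1.495641 = -0.054609
N(d₁) = 0.925212,  N(d₂) = 0.478225,  e^(−rT) = 0.915411
E₀ = V₀·N(d₁) − D·e^(−rT)·N(d₂)
   = 64.5196·0.925212 − 24.9920·0.915411·0.478225 = 48.753509
B₀ = V₀ − E₀ = 64.5196 − 48.753509 = 15.766091
spread = −(1/T)·ln(B₀/D) − r = −(1/8.2600)·ln(15.766091/24.9920) − 0.0107 = 0.04507412
in basis points: 0.04507412 × 10⁴ = 450.7412 bp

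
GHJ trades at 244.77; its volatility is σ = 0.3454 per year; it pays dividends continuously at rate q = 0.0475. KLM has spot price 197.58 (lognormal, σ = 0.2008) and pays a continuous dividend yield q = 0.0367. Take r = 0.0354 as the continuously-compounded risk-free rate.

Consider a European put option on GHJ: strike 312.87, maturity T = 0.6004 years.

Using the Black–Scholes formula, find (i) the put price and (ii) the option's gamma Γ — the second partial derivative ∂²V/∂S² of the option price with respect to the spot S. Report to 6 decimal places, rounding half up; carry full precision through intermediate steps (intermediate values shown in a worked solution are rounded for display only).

σ√T = 0.3454·√0.6004 = 0.267635
d₁ = (ln(S/K) + (r−q+σ²/2)T) / (σ√T) = (ln(244.77/312.87) + (0.0354−0.0475+0.3454²/2)·0.6004) / 0.267635 = (-0.245469 + 0.028549) / 0.267635 = -0.810505
d₂ = d₁ − σ√T = -0.810505 − 0.267635 = -1.078140
e^{−rT} = 0.978970
e^{−qT} = 0.971884
N(−d₁) = 0.791175,  N(−d₂) = 0.859514
Put price V = K·e^{−rT}·N(−d₂) − S·e^{−qT}·N(−d₁) = 263.260975 − 188.211047 = 75.049927
φ(d₁) = (1/√(2π))·e^{−d₁²/2} = 0.287251
Γ = e^{−qT}·φ(d₁) / (S·σ·√T) = 0.004262

price = 75.049927
Γ = 0.004262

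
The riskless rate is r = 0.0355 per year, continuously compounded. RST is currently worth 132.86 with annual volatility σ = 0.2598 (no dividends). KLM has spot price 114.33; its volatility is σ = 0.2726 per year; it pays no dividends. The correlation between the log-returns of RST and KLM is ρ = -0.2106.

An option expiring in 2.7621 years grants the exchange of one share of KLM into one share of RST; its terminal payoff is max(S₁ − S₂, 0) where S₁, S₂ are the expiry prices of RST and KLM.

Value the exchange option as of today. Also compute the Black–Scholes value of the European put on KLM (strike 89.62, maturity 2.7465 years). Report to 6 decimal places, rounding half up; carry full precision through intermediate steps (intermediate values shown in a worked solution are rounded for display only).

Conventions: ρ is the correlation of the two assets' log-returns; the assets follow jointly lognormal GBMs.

exchange price = 43.312429
price(KLM put K=89.62) = 5.582276

σ_eff = √(σ₁² + σ₂² − 2ρσ₁σ₂) = √(0.2598² + 0.2726² − 2·-0.2106·0.2598·0.2726) = 0.414291
d₁ = (ln(S₁/S₂) + (q₂ − q₁ + σ_eff²/2)T) / (σ_eff√T) = (ln(132.86/114.33) + (0.0 − 0.0 + 0.085818)·2.7621) / 0.688533 = 0.562422
d₂ = d₁ − σ_eff√T = 0.562422 − 0.688533 = -0.126112
N(d₁) = 0.713086,  N(d₂) = 0.449822
V = S₁·e^{−q₁T}·N(d₁) − S₂·e^{−q₂T}·N(d₂) = 94.740551 − 51.428123 = 43.312429
[vanilla: KLM put K=89.62]
σ√T = 0.2726·√2.7465 = 0.451768
d₁ = (ln(S/K) + (r+σ²/2)T) / (σ√T) = (ln(114.33/89.62) + (0.0355+0.2726²/2)·2.7465) / 0.451768 = (0.243510 + 0.199548) / 0.451768 = 0.980721
d₂ = d₁ − σ√T = 0.980721 − 0.451768 = 0.528953
e^{−rT} = 0.907102
N(−d₁) = 0.163365,  N(−d₂) = 0.298419
price = K·e^{−rT}·N(−d₂) − S·N(−d₁) = 24.259820 − 18.677544 = 5.582276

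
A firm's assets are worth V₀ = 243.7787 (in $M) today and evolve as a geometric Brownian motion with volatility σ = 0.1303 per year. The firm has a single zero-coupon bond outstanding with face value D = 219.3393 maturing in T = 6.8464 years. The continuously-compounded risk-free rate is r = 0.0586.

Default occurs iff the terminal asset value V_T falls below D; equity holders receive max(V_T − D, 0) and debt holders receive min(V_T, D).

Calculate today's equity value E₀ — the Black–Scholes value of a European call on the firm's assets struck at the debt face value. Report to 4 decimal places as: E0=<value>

E0=98.8561

Work the structural quantities from V₀ = 243.7787 against face 219.3393:
d₁ = [ln(V₀/D) + (r + σ²/2)T] / (σ√T)
   = [ln(243.7787/219.3393) + (0.0586 + 0.5·0.1303²)·6.8464] / (0.1303·√6.8464)
   = [0.105641 + 0.459318] / 0.340938 = 1.657073
d₂ = d₁ − σ√T = 1.657073 − 0.340938 = 1.316135
N(d₁) = 0.951248,  N(d₂) = 0.905936,  e^(−rT) = 0.669517
E₀ = V₀·N(d₁) − D·e^(−rT)·N(d₂)
   = 243.7787·0.951248 − 219.3393·0.669517·0.905936 = 98.856051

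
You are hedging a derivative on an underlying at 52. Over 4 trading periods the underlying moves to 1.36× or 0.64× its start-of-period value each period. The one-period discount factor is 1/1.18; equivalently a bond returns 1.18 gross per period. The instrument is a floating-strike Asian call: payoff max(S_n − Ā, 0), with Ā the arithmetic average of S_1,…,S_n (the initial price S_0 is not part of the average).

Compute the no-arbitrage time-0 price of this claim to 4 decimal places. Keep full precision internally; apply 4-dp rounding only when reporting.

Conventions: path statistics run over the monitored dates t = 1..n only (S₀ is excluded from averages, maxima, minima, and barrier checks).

price = 12.6531

Risk-neutral up-probability p* = (R−d)/(u−d) = (1.18−0.64)/(1.36−0.64) = 0.7500; the claim prices as the p*-weighted sum of path payoffs discounted by R^4.
Enumerate all 2^4 = 16 price paths (U = up ×1.36, D = down ×0.64); each path with k up-moves has probability p*^k·(1−p*)^(4−k).
DDDD: Ā=19.2337, payoff=0.0000, prob=0.003906
UDDD: Ā=40.8716, payoff=0.0000, prob=0.011719
DUDD: Ā=31.5116, payoff=0.0000, prob=0.011719
UUDD: Ā=66.9622, payoff=0.0000, prob=0.035156
DDUD: Ā=25.5212, payoff=0.0000, prob=0.011719
UDUD: Ā=54.2326, payoff=0.0000, prob=0.035156
DUUD: Ā=44.8726, payoff=0.0000, prob=0.035156
UUUD: Ā=95.3543, payoff=0.0000, prob=0.105469
DDDU: Ā=21.6874, payoff=0.0000, prob=0.011719
UDDU: Ā=46.0857, payoff=0.0000, prob=0.035156
DUDU: Ā=36.7257, payoff=2.6693, prob=0.035156
UUDU: Ā=78.0421, payoff=5.6723, prob=0.105469
DDUU: Ā=30.7353, payoff=8.6597, prob=0.035156
UDUU: Ā=65.3125, payoff=18.4019, prob=0.105469
DUUU: Ā=55.9525, payoff=27.7619, prob=0.105469
UUUU: Ā=118.8990, payoff=58.9941, prob=0.316406
Price = Σ prob·payoff / R^4 = 24.531467 / 1.938778 = 12.6531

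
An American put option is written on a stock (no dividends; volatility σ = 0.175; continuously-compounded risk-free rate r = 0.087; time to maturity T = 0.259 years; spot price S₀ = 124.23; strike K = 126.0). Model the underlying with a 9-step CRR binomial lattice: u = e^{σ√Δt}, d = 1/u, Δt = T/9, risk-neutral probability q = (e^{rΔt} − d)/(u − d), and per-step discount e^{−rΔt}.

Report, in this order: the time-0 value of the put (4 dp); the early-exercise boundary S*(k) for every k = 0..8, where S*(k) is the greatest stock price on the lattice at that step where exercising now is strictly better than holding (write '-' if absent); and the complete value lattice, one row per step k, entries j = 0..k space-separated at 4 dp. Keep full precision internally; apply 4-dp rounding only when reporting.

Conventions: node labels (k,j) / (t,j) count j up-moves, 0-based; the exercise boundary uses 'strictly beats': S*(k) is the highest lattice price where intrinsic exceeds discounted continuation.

price = 4.2794
boundary = - - - 113.6443 117.0687 113.6443 117.0687 113.6443 117.0687
tree:
4.2794
6.3001 2.5417
8.9814 3.9973 1.2875
12.3557 6.0883 2.1970 0.5023
15.6799 8.9313 3.6438 0.9488 0.1163
18.9068 12.3557 5.8328 1.7566 0.2506 0.0000
22.0393 15.6799 8.9313 3.1647 0.5400 0.0000 0.0000
25.0803 18.9068 12.3557 5.4822 1.1636 0.0000 0.0000 0.0000
28.0322 22.0393 15.6799 8.9313 2.5076 0.0000 0.0000 0.0000 0.0000
30.8979 25.0803 18.9068 12.3557 5.4038 0.0000 0.0000 0.0000 0.0000 0.0000

params: Δt=0.02878 u=1.03013 d=0.97075 q=0.53479 e^(-rΔt)=0.99750
t_9 payoffs: 30.8979 25.0803 18.9068 12.3557 5.4038 0.0000 0.0000 0.0000 0.0000 0.0000
t_8: node(8,0) S=97.9678 payoff=28.0322 vs cont=27.7172 → 28.0322 [stop]  node(8,1) S=103.9607 payoff=22.0393 vs cont=21.7243 → 22.0393 [stop]  node(8,2) S=110.3201 payoff=15.6799 vs cont=15.3648 → 15.6799 [stop]  node(8,3) S=117.0687 payoff=8.9313 vs cont=8.6163 → 8.9313 [stop]  node(8,4) S=124.2300 payoff=1.7700 vs cont=2.5076 → 2.5076 [wait]  node(8,5) S=131.8294 payoff=0.0000 vs cont=0.0000 → 0.0000 [wait]  node(8,6) S=139.8937 payoff=0.0000 vs cont=0.0000 → 0.0000 [wait]  node(8,7) S=148.4513 payoff=0.0000 vs cont=0.0000 → 0.0000 [wait]  node(8,8) S=157.5324 payoff=0.0000 vs cont=0.0000 → 0.0000 [wait]  ⇒ S*(8)=117.0687
t_7: node(7,0) S=100.9197 payoff=25.0803 vs cont=24.7652 → 25.0803 [stop]  node(7,1) S=107.0932 payoff=18.9068 vs cont=18.5917 → 18.9068 [stop]  node(7,2) S=113.6443 payoff=12.3557 vs cont=12.0406 → 12.3557 [stop]  node(7,3) S=120.5962 payoff=5.4038 vs cont=5.4822 → 5.4822 [wait]  node(7,4) S=127.9733 payoff=0.0000 vs cont=1.1636 → 1.1636 [wait]  node(7,5) S=135.8017 payoff=0.0000 vs cont=0.0000 → 0.0000 [wait]  node(7,6) S=144.1090 payoff=0.0000 vs cont=0.0000 → 0.0000 [wait]  node(7,7) S=152.9244 payoff=0.0000 vs cont=0.0000 → 0.0000 [wait]  ⇒ S*(7)=113.6443
t_6: node(6,0) S=103.9607 payoff=22.0393 vs cont=21.7243 → 22.0393 [stop]  node(6,1) S=110.3201 payoff=15.6799 vs cont=15.3648 → 15.6799 [stop]  node(6,2) S=117.0687 payoff=8.9313 vs cont=8.6581 → 8.9313 [stop]  node(6,3) S=124.2300 payoff=1.7700 vs cont=3.1647 → 3.1647 [wait]  node(6,4) S=131.8294 payoff=0.0000 vs cont=0.5400 → 0.5400 [wait]  node(6,5) S=139.8937 payoff=0.0000 vs cont=0.0000 → 0.0000 [wait]  node(6,6) S=148.4513 payoff=0.0000 vs cont=0.0000 → 0.0000 [wait]  ⇒ S*(6)=117.0687
t_5: node(5,0) S=107.0932 payoff=18.9068 vs cont=18.5917 → 18.9068 [stop]  node(5,1) S=113.6443 payoff=12.3557 vs cont=12.0406 → 12.3557 [stop]  node(5,2) S=120.5962 payoff=5.4038 vs cont=5.8328 → 5.8328 [wait]  node(5,3) S=127.9733 payoff=0.0000 vs cont=1.7566 → 1.7566 [wait]  node(5,4) S=135.8017 payoff=0.0000 vs cont=0.2506 → 0.2506 [wait]  node(5,5) S=144.1090 payoff=0.0000 vs cont=0.0000 → 0.0000 [wait]  ⇒ S*(5)=113.6443
t_4: node(4,0) S=110.3201 payoff=15.6799 vs cont=15.3648 → 15.6799 [stop]  node(4,1) S=117.0687 payoff=8.9313 vs cont=8.8451 → 8.9313 [stop]  node(4,2) S=124.2300 payoff=1.7700 vs cont=3.6438 → 3.6438 [wait]  node(4,3) S=131.8294 payoff=0.0000 vs cont=0.9488 → 0.9488 [wait]  node(4,4) S=139.8937 payoff=0.0000 vs cont=0.1163 → 0.1163 [wait]  ⇒ S*(4)=117.0687
t_3: node(3,0) S=113.6443 payoff=12.3557 vs cont=12.0406 → 12.3557 [stop]  node(3,1) S=120.5962 payoff=5.4038 vs cont=6.0883 → 6.0883 [wait]  node(3,2) S=127.9733 payoff=0.0000 vs cont=2.1970 → 2.1970 [wait]  node(3,3) S=135.8017 payoff=0.0000 vs cont=0.5023 → 0.5023 [wait]  ⇒ S*(3)=113.6443
t_2: node(2,0) S=117.0687 payoff=8.9313 vs cont=8.9814 → 8.9814 [wait]  node(2,1) S=124.2300 payoff=1.7700 vs cont=3.9973 → 3.9973 [wait]  node(2,2) S=131.8294 payoff=0.0000 vs cont=1.2875 → 1.2875 [wait]  ⇒ S*(2)=-
t_1: node(1,0) S=120.5962 payoff=5.4038 vs cont=6.3001 → 6.3001 [wait]  node(1,1) S=127.9733 payoff=0.0000 vs cont=2.5417 → 2.5417 [wait]  ⇒ S*(1)=-
t_0: node(0,0) S=124.2300 payoff=1.7700 vs cont=4.2794 → 4.2794 [wait]  ⇒ S*(0)=-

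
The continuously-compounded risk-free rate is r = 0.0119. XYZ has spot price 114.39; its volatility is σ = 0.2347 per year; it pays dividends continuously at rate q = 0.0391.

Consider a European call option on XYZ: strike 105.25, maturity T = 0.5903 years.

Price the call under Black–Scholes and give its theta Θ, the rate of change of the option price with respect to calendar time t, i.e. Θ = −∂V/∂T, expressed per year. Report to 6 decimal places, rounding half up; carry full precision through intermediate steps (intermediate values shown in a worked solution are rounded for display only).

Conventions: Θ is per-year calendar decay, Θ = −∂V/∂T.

price = 11.934684
Θ = -3.914744

σ√T = 0.2347·√0.5903 = 0.180322
d₁ = (ln(S/K) + (r−q+σ²/2)T) / (σ√T) = (ln(114.39/105.25) + (0.0119−0.0391+0.2347²/2)·0.5903) / 0.180322 = (0.083275 + 0.000202) / 0.180322 = 0.462933
d₂ = d₁ − σ√T = 0.462933 − 0.180322 = 0.282610
e^{−rT} = 0.993000
e^{−qT} = 0.977184
N(d₁) = 0.678294,  N(d₂) = 0.611262
Call price V = S·e^{−qT}·N(d₁) − K·e^{−rT}·N(d₂) = 75.819691 − 63.885006 = 11.934684
φ(d₁) = (1/√(2π))·e^{−d₁²/2} = 0.358405
Θ = −S·e^{−qT}·φ(d₁)·σ/(2√T) + q·S·e^{−qT}·N(d₁) − r·K·e^{−rT}·N(d₂) = −6.119062 + 2.964550 − 0.760232 = -3.914744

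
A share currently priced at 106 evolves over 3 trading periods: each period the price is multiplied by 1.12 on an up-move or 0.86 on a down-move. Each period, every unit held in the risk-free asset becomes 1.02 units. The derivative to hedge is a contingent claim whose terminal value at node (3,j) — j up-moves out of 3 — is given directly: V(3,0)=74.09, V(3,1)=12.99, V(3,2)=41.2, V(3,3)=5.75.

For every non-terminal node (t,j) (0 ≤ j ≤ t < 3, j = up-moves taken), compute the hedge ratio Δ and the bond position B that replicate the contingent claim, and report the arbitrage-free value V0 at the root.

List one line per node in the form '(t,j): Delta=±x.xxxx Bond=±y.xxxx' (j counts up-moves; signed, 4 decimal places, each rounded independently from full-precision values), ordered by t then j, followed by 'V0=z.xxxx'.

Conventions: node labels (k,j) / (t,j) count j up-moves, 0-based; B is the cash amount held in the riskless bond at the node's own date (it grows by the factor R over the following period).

Risk-neutral probability p* = (R−d)/(u−d) = (1.02−0.86)/(1.12−0.86) = 0.6154.
At maturity the claim pays: V(3,0)=74.0900, V(3,1)=12.9900, V(3,2)=41.2000, V(3,3)=5.7500
Node (2,0) S=78.3976: V=(p*·12.9900+(1−p*)·74.0900)/1.02=35.7745; Δ=(12.9900−74.0900)/(87.8053−67.4219)=-2.9975; B=V−Δ·S=270.7745
Node (2,1) S=102.0992: V=(p*·41.2000+(1−p*)·12.9900)/1.02=29.7549; Δ=(41.2000−12.9900)/(114.3511−87.8053)=1.0627; B=V−Δ·S=-78.7451
Node (2,2) S=132.9664: V=(p*·5.7500+(1−p*)·41.2000)/1.02=19.0045; Δ=(5.7500−41.2000)/(148.9224−114.3511)=-1.0254; B=V−Δ·S=155.3507
Node (1,0) S=91.1600: V=(p*·29.7549+(1−p*)·35.7745)/1.02=31.4413; Δ=(29.7549−35.7745)/(102.0992−78.3976)=-0.2540; B=V−Δ·S=54.5936
Node (1,1) S=118.7200: V=(p*·19.0045+(1−p*)·29.7549)/1.02=22.6856; Δ=(19.0045−29.7549)/(132.9664−102.0992)=-0.3483; B=V−Δ·S=64.0332
Node (0,0) S=106.0000: V=(p*·22.6856+(1−p*)·31.4413)/1.02=25.5423; Δ=(22.6856−31.4413)/(118.7200−91.1600)=-0.3177; B=V−Δ·S=59.2182
Check: Δ(0,0)·S0 + B(0,0) = 25.5423 = V0.

(0,0): Delta=-0.3177 Bond=59.2182
(1,0): Delta=-0.2540 Bond=54.5936
(1,1): Delta=-0.3483 Bond=64.0332
(2,0): Delta=-2.9975 Bond=270.7745
(2,1): Delta=1.0627 Bond=-78.7451
(2,2): Delta=-1.0254 Bond=155.3507
V0=25.5423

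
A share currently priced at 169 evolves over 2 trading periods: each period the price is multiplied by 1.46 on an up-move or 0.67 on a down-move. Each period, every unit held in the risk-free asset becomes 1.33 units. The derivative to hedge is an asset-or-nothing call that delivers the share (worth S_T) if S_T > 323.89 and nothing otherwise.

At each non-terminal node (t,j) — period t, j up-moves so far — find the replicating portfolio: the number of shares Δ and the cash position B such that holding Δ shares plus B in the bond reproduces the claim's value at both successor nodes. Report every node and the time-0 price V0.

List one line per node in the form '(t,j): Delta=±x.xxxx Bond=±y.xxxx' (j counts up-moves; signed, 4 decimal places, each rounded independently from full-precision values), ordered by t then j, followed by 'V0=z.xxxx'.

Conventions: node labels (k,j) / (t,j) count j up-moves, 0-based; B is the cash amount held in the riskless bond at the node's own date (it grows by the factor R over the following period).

No-arbitrage ⇒ martingale measure with p* = (R−d)/(u−d) = 0.8354.
Terminal payoffs: V(2,0)=0.0000, V(2,1)=0.0000, V(2,2)=360.2404
Node (1,0) S=113.2300: V=(p*·0.0000+(1−p*)·0.0000)/1.33=0.0000; Δ=(0.0000−0.0000)/(165.3158−75.8641)=0.0000; B=V−Δ·S=0.0000
Node (1,1) S=246.7400: V=(p*·360.2404+(1−p*)·0.0000)/1.33=226.2860; Δ=(360.2404−0.0000)/(360.2404−165.3158)=1.8481; B=V−Δ·S=-229.7145
Node (0,0) S=169.0000: V=(p*·226.2860+(1−p*)·0.0000)/1.33=142.1421; Δ=(226.2860−0.0000)/(246.7400−113.2300)=1.6949; B=V−Δ·S=-144.2958
Check: Δ(0,0)·S0 + B(0,0) = 142.1421 = V0.

(0,0): Delta=1.6949 Bond=-144.2958
(1,0): Delta=0.0000 Bond=0.0000
(1,1): Delta=1.8481 Bond=-229.7145
V0=142.1421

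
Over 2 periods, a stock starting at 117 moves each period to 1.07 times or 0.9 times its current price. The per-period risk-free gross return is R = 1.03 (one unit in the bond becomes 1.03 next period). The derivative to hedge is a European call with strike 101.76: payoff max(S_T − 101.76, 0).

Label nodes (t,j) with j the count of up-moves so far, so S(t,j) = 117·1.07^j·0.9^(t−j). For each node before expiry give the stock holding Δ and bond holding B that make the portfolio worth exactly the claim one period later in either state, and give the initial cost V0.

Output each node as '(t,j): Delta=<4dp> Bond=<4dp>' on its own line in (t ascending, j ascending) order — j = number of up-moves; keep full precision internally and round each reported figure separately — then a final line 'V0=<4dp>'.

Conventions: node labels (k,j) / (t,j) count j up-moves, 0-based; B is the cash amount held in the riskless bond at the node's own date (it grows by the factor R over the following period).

(0,0): Delta=0.9197 Bond=-86.1608
(1,0): Delta=0.6095 Bond=-56.0817
(1,1): Delta=1.0000 Bond=-98.7961
V0=21.4462

Arbitrage-free pricing uses the up-move probability p* = (R−d)/(u−d) = 0.7647, discounting each step at R = 1.03.
At maturity the claim pays: V(2,0)=0.0000, V(2,1)=10.9110, V(2,2)=32.1933
Node (1,0) S=105.3000: V=(p*·10.9110+(1−p*)·0.0000)/1.03=8.1007; Δ=(10.9110−0.0000)/(112.6710−94.7700)=0.6095; B=V−Δ·S=-56.0817
Node (1,1) S=125.1900: V=(p*·32.1933+(1−p*)·10.9110)/1.03=26.3939; Δ=(32.1933−10.9110)/(133.9533−112.6710)=1.0000; B=V−Δ·S=-98.7961
Node (0,0) S=117.0000: V=(p*·26.3939+(1−p*)·8.1007)/1.03=21.4462; Δ=(26.3939−8.1007)/(125.1900−105.3000)=0.9197; B=V−Δ·S=-86.1608
As a check, the time-0 holding Δ(0,0)·S0 + B(0,0) comes to 21.4462 — exactly V0.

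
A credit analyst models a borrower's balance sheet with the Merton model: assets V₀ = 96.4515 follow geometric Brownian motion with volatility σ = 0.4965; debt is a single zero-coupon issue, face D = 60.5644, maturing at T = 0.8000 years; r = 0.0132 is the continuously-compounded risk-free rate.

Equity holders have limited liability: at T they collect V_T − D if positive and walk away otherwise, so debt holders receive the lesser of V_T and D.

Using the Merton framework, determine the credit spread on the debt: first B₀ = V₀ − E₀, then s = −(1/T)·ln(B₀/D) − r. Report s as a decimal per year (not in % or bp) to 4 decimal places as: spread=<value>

spread=0.0513

Apply the equity-as-call identities (strike 60.5644, horizon 0.8000 years):
d₁ = [ln(V₀/D) + (r + σ²/2)T] / (σ√T)
   = [ln(96.4515/60.5644) + (0.0132 + 0.5·0.4965²)·0.8000] / (0.4965·√0.8000)
   = [0.465333 + 0.109165] / 0.444083 = 1.293672
d₂ = d₁ − σ√T = 1.293672 − 0.444083 = 0.849589
N(d₁) = 0.902111,  N(d₂) = 0.802223,  e^(−rT) = 0.989496
E₀ = V₀·N(d₁) − D·e^(−rT)·N(d₂)
   = 96.4515·0.902111 − 60.5644·0.989496·0.802223 = 38.934130
B₀ = V₀ − E₀ = 96.4515 − 38.934130 = 57.517370
spread = −(1/T)·ln(B₀/D) − r = −(1/0.8000)·ln(57.517370/60.5644) − 0.0132 = 0.05132533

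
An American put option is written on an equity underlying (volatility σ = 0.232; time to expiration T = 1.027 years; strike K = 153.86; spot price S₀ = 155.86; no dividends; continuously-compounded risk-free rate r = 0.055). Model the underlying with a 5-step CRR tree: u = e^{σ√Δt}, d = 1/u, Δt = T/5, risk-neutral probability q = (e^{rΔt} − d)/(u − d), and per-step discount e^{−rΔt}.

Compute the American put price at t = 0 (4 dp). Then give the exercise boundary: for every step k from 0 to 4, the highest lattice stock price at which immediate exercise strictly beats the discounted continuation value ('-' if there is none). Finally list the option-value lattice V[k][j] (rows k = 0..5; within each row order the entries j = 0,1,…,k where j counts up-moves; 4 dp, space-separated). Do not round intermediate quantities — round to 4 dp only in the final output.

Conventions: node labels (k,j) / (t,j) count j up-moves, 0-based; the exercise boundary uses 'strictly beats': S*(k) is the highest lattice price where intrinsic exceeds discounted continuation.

Δt=0.20540, u=1.11087, d=0.90019, q=0.52766, disc=e^(-rΔt)=0.98877
k=5 terminal: V=max(K-S,0) → 61.7270 40.1645 13.5558 0.0000 0.0000 0.0000
k=4: j=0 S=102.3480 intr=51.5120 cont=49.7836 V=51.5120[EX]; j=1 S=126.3011 intr=27.5589 cont=25.8306 V=27.5589[EX]; j=2 S=155.8600 intr=0.0000 cont=6.3309 V=6.3309[hold]; j=3 S=192.3368 intr=0.0000 cont=0.0000 V=0.0000[hold]; j=4 S=237.3505 intr=0.0000 cont=0.0000 V=0.0000[hold]  S*(4)=126.3011
k=3: j=0 S=113.6955 intr=40.1645 cont=38.4362 V=40.1645[EX]; j=1 S=140.3042 intr=13.5558 cont=16.1739 V=16.1739[hold]; j=2 S=173.1404 intr=0.0000 cont=2.9567 V=2.9567[hold]; j=3 S=213.6615 intr=0.0000 cont=0.0000 V=0.0000[hold]  S*(3)=113.6955
k=2: j=0 S=126.3011 intr=27.5589 cont=27.1966 V=27.5589[EX]; j=1 S=155.8600 intr=0.0000 cont=9.0963 V=9.0963[hold]; j=2 S=192.3368 intr=0.0000 cont=1.3809 V=1.3809[hold]  S*(2)=126.3011
k=1: j=0 S=140.3042 intr=13.5558 cont=17.6167 V=17.6167[hold]; j=1 S=173.1404 intr=0.0000 cont=4.9687 V=4.9687[hold]  S*(1)=-
k=0: j=0 S=155.8600 intr=0.0000 cont=10.8199 V=10.8199[hold]  S*(0)=-

price = 10.8199
boundary = - - 126.3011 113.6955 126.3011
tree:
10.8199
17.6167 4.9687
27.5589 9.0963 1.3809
40.1645 16.1739 2.9567 0.0000
51.5120 27.5589 6.3309 0.0000 0.0000
61.7270 40.1645 13.5558 0.0000 0.0000 0.0000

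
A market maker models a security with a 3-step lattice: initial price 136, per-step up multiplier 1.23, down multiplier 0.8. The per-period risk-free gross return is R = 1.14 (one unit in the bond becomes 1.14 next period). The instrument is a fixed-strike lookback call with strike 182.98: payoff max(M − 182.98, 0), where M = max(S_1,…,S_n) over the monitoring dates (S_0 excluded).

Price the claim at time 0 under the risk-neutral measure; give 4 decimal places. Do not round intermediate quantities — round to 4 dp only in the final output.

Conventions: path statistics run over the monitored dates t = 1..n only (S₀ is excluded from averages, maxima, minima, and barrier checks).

Under the martingale measure an up-move has probability p* = 0.7907; value the claim as the probability-weighted average of per-path payoffs, discounted 3 periods at R = 1.14.
Enumerate all 2^3 = 8 price paths (U = up ×1.23, D = down ×0.8); each path with k up-moves has probability p*^k·(1−p*)^(3−k).
DDD: M=108.8000, payoff=0.0000, prob=0.009169
UDD: M=167.2800, payoff=0.0000, prob=0.034638
DUD: M=133.8240, payoff=0.0000, prob=0.034638
UUD: M=205.7544, payoff=22.7744, prob=0.130856
DDU: M=108.8000, payoff=0.0000, prob=0.034638
UDU: M=167.2800, payoff=0.0000, prob=0.130856
DUU: M=164.6035, payoff=0.0000, prob=0.130856
UUU: M=253.0779, payoff=70.0979, prob=0.494346
Price = Σ prob·payoff / R^3 = 37.632827 / 1.481544 = 25.4011

price = 25.4011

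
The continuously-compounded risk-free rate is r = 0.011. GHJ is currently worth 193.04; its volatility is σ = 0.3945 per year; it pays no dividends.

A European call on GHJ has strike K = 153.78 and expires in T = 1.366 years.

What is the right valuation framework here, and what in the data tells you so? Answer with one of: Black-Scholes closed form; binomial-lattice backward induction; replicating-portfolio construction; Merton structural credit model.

Key observation: a European claim on GHJ (strike 153.78) — a lognormal (GBM) underlying with constant rate and volatility — has an exact closed-form value; no lattice or capital structure is involved.

framework: Black-Scholes closed form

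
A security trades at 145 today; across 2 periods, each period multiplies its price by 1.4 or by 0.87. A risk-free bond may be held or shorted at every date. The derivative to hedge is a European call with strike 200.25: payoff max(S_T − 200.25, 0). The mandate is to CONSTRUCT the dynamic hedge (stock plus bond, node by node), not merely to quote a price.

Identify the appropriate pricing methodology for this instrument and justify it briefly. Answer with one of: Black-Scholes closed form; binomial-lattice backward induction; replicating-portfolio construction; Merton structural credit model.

framework: replicating-portfolio construction

Key observation: since the answer must list Δ and B at each node of the 1.4/0.87 lattice on 145, the replicating-portfolio method — solving the two-state system at every node — is the one that applies.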